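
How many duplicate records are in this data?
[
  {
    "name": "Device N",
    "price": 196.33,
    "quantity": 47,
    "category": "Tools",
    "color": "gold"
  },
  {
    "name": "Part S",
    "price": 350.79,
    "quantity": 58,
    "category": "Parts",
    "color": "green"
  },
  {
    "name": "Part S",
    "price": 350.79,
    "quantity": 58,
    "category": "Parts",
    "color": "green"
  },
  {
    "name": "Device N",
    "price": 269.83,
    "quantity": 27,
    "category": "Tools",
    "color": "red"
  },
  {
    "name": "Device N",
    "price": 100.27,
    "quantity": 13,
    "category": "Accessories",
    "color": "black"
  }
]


Checking 5 records for duplicates:

  Row 1: Device N ($196.33, qty 47)
  Row 2: Part S ($350.79, qty 58)
  Row 3: Part S ($350.79, qty 58) <-- DUPLICATE
  Row 4: Device N ($269.83, qty 27)
  Row 5: Device N ($100.27, qty 13)

Duplicates found: 1
Unique records: 4

1 duplicates, 4 unique


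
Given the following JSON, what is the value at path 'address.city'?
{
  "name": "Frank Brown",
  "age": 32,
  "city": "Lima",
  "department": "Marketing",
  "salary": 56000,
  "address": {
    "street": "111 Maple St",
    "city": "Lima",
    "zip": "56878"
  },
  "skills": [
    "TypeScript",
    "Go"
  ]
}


Query: address.city
Path: address -> city
Value: Lima

Lima


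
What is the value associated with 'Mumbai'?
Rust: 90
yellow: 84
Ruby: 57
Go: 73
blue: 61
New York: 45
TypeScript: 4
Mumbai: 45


Looking up key 'Mumbai'
Value: 45

45


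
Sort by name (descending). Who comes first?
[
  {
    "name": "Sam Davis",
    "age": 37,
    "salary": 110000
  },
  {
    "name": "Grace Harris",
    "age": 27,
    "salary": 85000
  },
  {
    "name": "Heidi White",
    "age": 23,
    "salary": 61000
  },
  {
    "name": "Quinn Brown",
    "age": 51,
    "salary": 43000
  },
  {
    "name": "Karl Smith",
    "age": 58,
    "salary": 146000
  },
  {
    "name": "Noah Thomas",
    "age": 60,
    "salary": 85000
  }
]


Sort by: name (descending)

Sorted order:
  1. Sam Davis (name = Sam Davis)
  2. Quinn Brown (name = Quinn Brown)
  3. Noah Thomas (name = Noah Thomas)
  4. Karl Smith (name = Karl Smith)
  5. Heidi White (name = Heidi White)
  6. Grace Harris (name = Grace Harris)

First: Sam Davis

Sam Davis


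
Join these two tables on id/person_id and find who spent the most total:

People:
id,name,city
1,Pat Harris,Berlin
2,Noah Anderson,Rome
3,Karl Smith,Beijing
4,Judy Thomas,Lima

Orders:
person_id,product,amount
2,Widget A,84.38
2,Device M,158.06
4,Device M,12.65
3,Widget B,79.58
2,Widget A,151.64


Join on: people.id = orders.person_id

Joined rows:
  Noah Anderson (Rome) bought Widget A for $84.38
  Noah Anderson (Rome) bought Device M for $158.06
  Judy Thomas (Lima) bought Device M for $12.65
  Karl Smith (Beijing) bought Widget B for $79.58
  Noah Anderson (Rome) bought Widget A for $151.64

Total per person:
  Noah Anderson: $394.08
  Karl Smith: $79.58
  Judy Thomas: $12.65

Top spender: Noah Anderson ($394.08)

Noah Anderson ($394.08)


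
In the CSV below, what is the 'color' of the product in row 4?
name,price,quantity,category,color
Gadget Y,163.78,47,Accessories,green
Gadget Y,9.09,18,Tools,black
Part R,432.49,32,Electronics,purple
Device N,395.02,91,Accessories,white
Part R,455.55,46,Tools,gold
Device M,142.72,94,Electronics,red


Query: Row 4 ('Device N'), column 'color'
Value: white

white


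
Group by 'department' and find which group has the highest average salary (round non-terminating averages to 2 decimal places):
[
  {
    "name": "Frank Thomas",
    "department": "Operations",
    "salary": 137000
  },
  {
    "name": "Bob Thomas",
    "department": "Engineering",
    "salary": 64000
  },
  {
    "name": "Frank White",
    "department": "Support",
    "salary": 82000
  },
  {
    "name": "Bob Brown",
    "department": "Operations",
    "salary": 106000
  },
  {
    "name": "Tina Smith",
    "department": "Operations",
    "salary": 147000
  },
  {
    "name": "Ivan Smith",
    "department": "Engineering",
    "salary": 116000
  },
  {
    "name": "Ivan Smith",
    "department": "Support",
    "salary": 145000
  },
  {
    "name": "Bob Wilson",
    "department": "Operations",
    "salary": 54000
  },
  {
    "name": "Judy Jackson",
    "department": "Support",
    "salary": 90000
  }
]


Group by: department

Groups:
  Engineering: 2 people, avg salary = 180000/2 = $90000
  Operations: 4 people, avg salary = 444000/4 = $111000
  Support: 3 people, avg salary = 317000/3 ≈ $105666.67

Highest average salary: Operations ($111000)

Operations ($111000)


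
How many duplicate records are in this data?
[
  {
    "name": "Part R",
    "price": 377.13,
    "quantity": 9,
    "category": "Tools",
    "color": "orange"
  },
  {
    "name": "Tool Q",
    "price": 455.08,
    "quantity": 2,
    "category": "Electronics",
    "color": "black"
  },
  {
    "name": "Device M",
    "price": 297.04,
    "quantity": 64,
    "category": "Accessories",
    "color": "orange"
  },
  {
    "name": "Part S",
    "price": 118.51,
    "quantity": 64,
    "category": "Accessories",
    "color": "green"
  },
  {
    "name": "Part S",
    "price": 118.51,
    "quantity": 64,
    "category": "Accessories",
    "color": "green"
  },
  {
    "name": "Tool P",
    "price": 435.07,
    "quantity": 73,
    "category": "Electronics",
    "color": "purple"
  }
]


Checking 6 records for duplicates:

  Row 1: Part R ($377.13, qty 9)
  Row 2: Tool Q ($455.08, qty 2)
  Row 3: Device M ($297.04, qty 64)
  Row 4: Part S ($118.51, qty 64)
  Row 5: Part S ($118.51, qty 64) <-- DUPLICATE
  Row 6: Tool P ($435.07, qty 73)

Duplicates found: 1
Unique records: 5

1 duplicates, 5 unique


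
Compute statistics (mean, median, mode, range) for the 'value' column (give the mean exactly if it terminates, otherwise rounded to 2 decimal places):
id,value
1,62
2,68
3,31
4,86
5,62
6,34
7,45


Data: [62, 68, 31, 86, 62, 34, 45]
Count: 7
Sum: 388
Mean: 388/7 ≈ 55.43 (rounded to 2 decimal places)
Sorted: [31, 34, 45, 62, 62, 68, 86]
Median: 62.0
Mode: 62 (2 times)
Range: 86 - 31 = 55
Min: 31, Max: 86

mean≈55.43, median=62.0, mode=62, range=55


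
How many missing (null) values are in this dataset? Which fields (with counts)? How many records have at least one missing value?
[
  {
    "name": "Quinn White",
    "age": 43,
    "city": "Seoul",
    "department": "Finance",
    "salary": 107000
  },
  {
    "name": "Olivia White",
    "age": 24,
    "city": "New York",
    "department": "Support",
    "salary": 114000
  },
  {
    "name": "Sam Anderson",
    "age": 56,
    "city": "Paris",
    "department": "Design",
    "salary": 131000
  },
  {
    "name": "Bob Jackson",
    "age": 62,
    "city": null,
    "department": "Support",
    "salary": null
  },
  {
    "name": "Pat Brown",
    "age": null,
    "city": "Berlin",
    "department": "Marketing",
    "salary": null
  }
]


Checking for missing (null) values in 5 records:

  Quinn White: complete
  Olivia White: complete
  Sam Anderson: complete
  Bob Jackson: city, salary
  Pat Brown: age, salary

Per field:
  name: 0 missing
  age: 1 missing
  city: 1 missing
  department: 0 missing
  salary: 2 missing

Total missing values: 4
Records with any missing: 2

4 missing values (age: 1, city: 1, salary: 2); 2 incomplete records


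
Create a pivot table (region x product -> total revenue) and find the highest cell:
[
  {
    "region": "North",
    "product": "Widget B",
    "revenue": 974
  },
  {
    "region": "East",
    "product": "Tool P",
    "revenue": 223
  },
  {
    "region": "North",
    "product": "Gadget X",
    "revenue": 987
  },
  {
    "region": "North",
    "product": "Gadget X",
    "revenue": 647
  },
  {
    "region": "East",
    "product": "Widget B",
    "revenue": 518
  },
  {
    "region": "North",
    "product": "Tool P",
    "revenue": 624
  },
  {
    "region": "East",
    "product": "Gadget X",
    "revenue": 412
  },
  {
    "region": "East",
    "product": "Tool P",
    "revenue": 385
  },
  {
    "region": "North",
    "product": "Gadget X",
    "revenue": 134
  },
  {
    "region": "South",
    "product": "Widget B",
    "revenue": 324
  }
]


Pivot: region (rows) x product (columns) -> total revenue

     Gadget X      Tool P        Widget B    
East           412           608           518  
North         1768           624           974  
South            0             0           324  

Highest: North / Gadget X = $1768

North / Gadget X = $1768


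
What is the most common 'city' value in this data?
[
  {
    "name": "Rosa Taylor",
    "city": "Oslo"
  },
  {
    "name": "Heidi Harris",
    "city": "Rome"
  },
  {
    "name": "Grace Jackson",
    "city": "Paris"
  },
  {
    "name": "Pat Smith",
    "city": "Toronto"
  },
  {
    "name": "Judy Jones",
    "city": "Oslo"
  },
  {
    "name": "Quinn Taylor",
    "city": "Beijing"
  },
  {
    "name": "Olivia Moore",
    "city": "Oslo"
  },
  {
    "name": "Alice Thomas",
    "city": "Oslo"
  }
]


Counting 'city' values across 8 records:

  Oslo: 4 ####
  Rome: 1 #
  Paris: 1 #
  Toronto: 1 #
  Beijing: 1 #

Most common: Oslo (4 times)

Oslo (4 times)


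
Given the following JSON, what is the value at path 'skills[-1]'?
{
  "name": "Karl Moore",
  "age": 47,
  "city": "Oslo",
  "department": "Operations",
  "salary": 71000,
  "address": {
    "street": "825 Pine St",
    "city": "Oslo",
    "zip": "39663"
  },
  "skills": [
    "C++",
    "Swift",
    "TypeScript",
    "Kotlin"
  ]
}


Query: skills[-1]
Path: skills -> last element
Value: Kotlin

Kotlin


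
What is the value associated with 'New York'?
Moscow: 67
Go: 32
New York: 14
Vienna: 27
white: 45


Looking up key 'New York'
Value: 14

14


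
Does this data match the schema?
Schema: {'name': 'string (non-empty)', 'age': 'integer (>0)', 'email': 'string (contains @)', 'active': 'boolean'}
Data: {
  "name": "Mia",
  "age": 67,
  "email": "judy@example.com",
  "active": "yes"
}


Validating each field against schema:
  name: OK (non-empty string)
  age: OK (positive integer)
  email: OK (string with @)
  active: FAIL ("yes" is not a boolean)

Result: INVALID (1 error: active)

INVALID (1 error: active)


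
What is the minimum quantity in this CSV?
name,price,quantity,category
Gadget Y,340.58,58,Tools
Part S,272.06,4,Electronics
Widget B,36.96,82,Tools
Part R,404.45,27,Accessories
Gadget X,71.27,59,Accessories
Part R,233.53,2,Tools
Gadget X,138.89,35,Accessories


Computing minimum quantity:
Values: [58, 4, 82, 27, 59, 2, 35]
Min = 2

2


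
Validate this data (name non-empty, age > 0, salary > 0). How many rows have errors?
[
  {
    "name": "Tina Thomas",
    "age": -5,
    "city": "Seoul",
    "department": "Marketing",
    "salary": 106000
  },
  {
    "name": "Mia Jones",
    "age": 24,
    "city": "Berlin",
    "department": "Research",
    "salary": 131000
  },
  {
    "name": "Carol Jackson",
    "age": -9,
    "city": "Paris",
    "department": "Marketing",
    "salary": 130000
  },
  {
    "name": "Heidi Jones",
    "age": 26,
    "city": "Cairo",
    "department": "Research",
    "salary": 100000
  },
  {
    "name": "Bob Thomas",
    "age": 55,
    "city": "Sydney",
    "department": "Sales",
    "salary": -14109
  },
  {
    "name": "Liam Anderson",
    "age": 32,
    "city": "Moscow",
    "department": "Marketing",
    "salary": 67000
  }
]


Validating 6 records:
Rules: name non-empty, age > 0, salary > 0

  Row 1 (Tina Thomas): negative age: -5
  Row 2 (Mia Jones): OK
  Row 3 (Carol Jackson): negative age: -9
  Row 4 (Heidi Jones): OK
  Row 5 (Bob Thomas): negative salary: -14109
  Row 6 (Liam Anderson): OK

Total errors: 3

3 errors


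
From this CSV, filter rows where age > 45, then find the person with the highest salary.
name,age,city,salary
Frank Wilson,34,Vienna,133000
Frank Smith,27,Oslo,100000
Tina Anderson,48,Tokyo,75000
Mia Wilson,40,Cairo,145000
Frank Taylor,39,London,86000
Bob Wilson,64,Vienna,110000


Filter: age > 45
Sort by: salary (descending)

Filtered records (2):
  Bob Wilson, age 64, salary $110000
  Tina Anderson, age 48, salary $75000

Highest salary: Bob Wilson ($110000)

Bob Wilson


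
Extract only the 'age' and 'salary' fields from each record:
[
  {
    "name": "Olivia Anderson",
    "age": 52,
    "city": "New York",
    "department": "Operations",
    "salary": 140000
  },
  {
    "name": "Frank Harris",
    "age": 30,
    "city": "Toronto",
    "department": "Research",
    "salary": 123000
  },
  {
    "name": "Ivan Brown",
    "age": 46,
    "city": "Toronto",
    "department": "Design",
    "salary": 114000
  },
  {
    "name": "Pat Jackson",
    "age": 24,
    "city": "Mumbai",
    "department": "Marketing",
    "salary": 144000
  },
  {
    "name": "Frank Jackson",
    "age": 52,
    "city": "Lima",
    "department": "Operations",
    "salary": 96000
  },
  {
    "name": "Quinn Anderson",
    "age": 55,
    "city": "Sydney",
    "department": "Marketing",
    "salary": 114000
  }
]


Original: 6 records with fields: name, age, city, department, salary
Keep: ['age', 'salary']
Drop: ['name', 'city', 'department']
Result: 6 records, 2 fields each

[
  {
    "age": 52,
    "salary": 140000
  },
  {
    "age": 30,
    "salary": 123000
  },
  {
    "age": 46,
    "salary": 114000
  },
  {
    "age": 24,
    "salary": 144000
  },
  {
    "age": 52,
    "salary": 96000
  },
  {
    "age": 55,
    "salary": 114000
  }
]


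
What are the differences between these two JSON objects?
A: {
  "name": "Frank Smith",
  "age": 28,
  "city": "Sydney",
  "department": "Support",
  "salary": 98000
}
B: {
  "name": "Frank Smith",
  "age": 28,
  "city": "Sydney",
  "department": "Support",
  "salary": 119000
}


Comparing each field (in key order):
  name: same
  age: same
  city: same
  department: same
  salary: DIFFERENT
Differences:
  salary: 98000 -> 119000

1 field(s) changed

1 change: salary


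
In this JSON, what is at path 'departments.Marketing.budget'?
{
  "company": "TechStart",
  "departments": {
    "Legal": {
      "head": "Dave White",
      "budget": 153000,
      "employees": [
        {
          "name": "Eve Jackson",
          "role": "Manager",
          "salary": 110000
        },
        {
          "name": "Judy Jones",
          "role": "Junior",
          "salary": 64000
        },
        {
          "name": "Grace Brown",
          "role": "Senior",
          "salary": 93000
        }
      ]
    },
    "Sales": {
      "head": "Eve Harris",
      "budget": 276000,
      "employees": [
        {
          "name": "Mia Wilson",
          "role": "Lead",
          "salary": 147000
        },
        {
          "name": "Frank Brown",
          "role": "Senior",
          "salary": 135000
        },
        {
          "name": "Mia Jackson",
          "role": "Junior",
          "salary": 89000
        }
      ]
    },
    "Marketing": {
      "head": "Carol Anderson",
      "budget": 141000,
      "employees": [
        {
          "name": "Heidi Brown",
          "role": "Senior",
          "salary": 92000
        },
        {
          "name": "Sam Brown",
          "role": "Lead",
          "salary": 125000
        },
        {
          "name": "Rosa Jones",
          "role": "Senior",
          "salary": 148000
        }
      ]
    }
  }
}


Path: departments.Marketing.budget

Navigate:
  -> departments
  -> Marketing
  -> budget = 141000

141000


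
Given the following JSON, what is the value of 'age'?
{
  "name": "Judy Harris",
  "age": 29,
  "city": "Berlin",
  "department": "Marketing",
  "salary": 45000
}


Looking up field 'age'
Value: 29

29


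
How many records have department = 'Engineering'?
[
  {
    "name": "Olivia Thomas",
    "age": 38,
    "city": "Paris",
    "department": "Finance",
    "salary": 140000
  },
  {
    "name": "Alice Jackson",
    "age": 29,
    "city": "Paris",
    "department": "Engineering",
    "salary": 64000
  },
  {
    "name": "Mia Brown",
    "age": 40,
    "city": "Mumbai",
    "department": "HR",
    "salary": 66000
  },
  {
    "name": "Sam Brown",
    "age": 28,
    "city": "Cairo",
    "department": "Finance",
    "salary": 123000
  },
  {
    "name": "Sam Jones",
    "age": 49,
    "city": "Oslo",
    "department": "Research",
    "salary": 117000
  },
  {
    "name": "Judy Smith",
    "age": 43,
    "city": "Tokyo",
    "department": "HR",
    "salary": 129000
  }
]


Data: 6 records
Condition: department = 'Engineering'

Checking each record:
  Olivia Thomas: Finance
  Alice Jackson: Engineering MATCH
  Mia Brown: HR
  Sam Brown: Finance
  Sam Jones: Research
  Judy Smith: HR

Count: 1

1


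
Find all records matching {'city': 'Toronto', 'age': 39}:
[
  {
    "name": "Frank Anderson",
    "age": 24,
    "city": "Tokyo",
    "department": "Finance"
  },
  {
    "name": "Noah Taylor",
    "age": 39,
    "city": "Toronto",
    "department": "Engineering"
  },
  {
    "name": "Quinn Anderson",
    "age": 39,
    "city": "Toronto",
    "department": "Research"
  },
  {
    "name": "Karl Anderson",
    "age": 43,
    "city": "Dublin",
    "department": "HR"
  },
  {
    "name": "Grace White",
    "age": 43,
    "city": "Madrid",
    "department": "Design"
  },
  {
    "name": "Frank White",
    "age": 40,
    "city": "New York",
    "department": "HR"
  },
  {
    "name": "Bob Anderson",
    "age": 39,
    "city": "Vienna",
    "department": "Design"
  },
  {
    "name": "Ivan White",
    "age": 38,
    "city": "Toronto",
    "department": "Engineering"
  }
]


Search criteria: {'city': 'Toronto', 'age': 39}

Checking 8 records:
  Frank Anderson: {city: Tokyo, age: 24}
  Noah Taylor: {city: Toronto, age: 39} <-- MATCH
  Quinn Anderson: {city: Toronto, age: 39} <-- MATCH
  Karl Anderson: {city: Dublin, age: 43}
  Grace White: {city: Madrid, age: 43}
  Frank White: {city: New York, age: 40}
  Bob Anderson: {city: Vienna, age: 39}
  Ivan White: {city: Toronto, age: 38}

Matches: ["Noah Taylor", "Quinn Anderson"]

["Noah Taylor", "Quinn Anderson"]


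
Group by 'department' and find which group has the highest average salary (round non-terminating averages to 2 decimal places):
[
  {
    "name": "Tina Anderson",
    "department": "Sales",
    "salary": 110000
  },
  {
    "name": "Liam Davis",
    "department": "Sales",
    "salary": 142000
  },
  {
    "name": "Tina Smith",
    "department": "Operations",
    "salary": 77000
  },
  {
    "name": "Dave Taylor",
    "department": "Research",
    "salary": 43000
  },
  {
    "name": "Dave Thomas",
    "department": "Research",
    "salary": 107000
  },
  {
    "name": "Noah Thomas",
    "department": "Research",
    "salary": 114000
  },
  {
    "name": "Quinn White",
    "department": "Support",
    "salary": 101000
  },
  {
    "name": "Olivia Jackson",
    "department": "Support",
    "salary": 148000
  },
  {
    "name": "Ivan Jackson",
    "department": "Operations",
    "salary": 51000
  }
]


Group by: department

Groups:
  Operations: 2 people, avg salary = 128000/2 = $64000
  Research: 3 people, avg salary = 264000/3 = $88000
  Sales: 2 people, avg salary = 252000/2 = $126000
  Support: 2 people, avg salary = 249000/2 = $124500

Highest average salary: Sales ($126000)

Sales ($126000)


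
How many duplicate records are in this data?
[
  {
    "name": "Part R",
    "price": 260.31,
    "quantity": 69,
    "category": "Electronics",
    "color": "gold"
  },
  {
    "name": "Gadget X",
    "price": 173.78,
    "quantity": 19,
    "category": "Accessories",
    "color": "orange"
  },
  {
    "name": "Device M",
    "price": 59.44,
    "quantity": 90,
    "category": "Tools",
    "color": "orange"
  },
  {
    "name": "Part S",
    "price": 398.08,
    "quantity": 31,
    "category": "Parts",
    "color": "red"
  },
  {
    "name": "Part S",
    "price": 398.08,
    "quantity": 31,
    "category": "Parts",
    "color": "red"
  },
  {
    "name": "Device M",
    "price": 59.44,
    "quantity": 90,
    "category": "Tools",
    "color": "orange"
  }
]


Checking 6 records for duplicates:

  Row 1: Part R ($260.31, qty 69)
  Row 2: Gadget X ($173.78, qty 19)
  Row 3: Device M ($59.44, qty 90)
  Row 4: Part S ($398.08, qty 31)
  Row 5: Part S ($398.08, qty 31) <-- DUPLICATE
  Row 6: Device M ($59.44, qty 90) <-- DUPLICATE

Duplicates found: 2
Unique records: 4

2 duplicates, 4 unique


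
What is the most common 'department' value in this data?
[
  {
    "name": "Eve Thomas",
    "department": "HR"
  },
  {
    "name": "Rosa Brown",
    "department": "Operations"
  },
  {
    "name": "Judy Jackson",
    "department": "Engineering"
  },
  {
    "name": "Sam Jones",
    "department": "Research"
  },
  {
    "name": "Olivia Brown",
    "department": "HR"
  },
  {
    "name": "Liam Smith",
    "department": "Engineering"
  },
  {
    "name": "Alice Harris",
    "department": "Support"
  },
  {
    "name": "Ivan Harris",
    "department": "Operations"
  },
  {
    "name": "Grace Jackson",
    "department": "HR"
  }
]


Counting 'department' values across 9 records:

  HR: 3 ###
  Operations: 2 ##
  Engineering: 2 ##
  Research: 1 #
  Support: 1 #

Most common: HR (3 times)

HR (3 times)


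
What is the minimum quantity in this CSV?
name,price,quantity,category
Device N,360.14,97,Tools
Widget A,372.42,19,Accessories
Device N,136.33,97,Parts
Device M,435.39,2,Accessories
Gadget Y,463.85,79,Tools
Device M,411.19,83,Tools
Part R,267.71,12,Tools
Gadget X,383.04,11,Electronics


Computing minimum quantity:
Values: [97, 19, 97, 2, 79, 83, 12, 11]
Min = 2

2


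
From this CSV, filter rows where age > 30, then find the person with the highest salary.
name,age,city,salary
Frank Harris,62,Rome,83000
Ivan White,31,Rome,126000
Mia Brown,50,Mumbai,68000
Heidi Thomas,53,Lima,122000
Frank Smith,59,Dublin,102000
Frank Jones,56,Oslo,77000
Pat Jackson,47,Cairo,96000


Filter: age > 30
Sort by: salary (descending)

Filtered records (7):
  Ivan White, age 31, salary $126000
  Heidi Thomas, age 53, salary $122000
  Frank Smith, age 59, salary $102000
  Pat Jackson, age 47, salary $96000
  Frank Harris, age 62, salary $83000
  Frank Jones, age 56, salary $77000
  Mia Brown, age 50, salary $68000

Highest salary: Ivan White ($126000)

Ivan White


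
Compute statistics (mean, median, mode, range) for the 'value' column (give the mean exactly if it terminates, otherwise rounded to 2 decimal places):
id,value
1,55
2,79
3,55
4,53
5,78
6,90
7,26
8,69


Data: [55, 79, 55, 53, 78, 90, 26, 69]
Count: 8
Sum: 505
Mean: 505/8 = 63.125
Sorted: [26, 53, 55, 55, 69, 78, 79, 90]
Median: 62.0
Mode: 55 (2 times)
Range: 90 - 26 = 64
Min: 26, Max: 90

mean=63.125, median=62.0, mode=55, range=64


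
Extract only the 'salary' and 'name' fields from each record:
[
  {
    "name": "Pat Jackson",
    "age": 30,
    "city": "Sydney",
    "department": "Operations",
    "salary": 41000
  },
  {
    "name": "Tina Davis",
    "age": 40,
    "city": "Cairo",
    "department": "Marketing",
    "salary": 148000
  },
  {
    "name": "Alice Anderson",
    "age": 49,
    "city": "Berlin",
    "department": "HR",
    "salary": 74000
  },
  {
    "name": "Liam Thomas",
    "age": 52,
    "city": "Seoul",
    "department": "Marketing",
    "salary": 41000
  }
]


Original: 4 records with fields: name, age, city, department, salary
Keep: ['salary', 'name']
Drop: ['age', 'city', 'department']
Result: 4 records, 2 fields each

[
  {
    "salary": 41000,
    "name": "Pat Jackson"
  },
  {
    "salary": 148000,
    "name": "Tina Davis"
  },
  {
    "salary": 74000,
    "name": "Alice Anderson"
  },
  {
    "salary": 41000,
    "name": "Liam Thomas"
  }
]


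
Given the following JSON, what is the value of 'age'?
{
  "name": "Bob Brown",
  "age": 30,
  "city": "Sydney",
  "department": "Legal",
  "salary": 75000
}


Looking up field 'age'
Value: 30

30


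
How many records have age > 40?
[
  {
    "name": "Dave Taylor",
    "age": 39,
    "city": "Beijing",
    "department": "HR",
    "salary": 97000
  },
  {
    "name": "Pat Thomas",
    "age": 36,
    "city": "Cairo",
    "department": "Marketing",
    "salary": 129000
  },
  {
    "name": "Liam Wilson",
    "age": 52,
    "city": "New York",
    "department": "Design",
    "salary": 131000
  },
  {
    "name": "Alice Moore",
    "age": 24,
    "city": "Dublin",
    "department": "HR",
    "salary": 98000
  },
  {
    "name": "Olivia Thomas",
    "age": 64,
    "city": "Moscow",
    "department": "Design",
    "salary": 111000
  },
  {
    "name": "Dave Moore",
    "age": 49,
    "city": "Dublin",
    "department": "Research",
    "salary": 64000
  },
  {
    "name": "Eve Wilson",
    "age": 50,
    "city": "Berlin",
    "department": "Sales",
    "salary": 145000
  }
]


Data: 7 records
Condition: age > 40

Checking each record:
  Dave Taylor: 39
  Pat Thomas: 36
  Liam Wilson: 52 MATCH
  Alice Moore: 24
  Olivia Thomas: 64 MATCH
  Dave Moore: 49 MATCH
  Eve Wilson: 50 MATCH

Count: 4

4


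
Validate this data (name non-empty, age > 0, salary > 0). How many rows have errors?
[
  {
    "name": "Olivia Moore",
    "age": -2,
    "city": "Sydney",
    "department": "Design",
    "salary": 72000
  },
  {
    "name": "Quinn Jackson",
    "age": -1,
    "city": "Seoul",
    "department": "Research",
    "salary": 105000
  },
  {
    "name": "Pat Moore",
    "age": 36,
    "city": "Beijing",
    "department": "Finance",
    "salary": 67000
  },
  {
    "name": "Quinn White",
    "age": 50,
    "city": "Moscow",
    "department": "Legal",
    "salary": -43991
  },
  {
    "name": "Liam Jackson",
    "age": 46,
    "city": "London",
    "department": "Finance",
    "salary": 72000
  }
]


Validating 5 records:
Rules: name non-empty, age > 0, salary > 0

  Row 1 (Olivia Moore): negative age: -2
  Row 2 (Quinn Jackson): negative age: -1
  Row 3 (Pat Moore): OK
  Row 4 (Quinn White): negative salary: -43991
  Row 5 (Liam Jackson): OK

Total errors: 3

3 errors


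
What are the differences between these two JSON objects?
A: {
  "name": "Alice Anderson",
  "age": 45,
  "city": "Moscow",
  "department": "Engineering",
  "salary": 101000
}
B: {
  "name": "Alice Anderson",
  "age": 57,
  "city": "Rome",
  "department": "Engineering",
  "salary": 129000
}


Comparing each field (in key order):
  name: same
  age: DIFFERENT
  city: DIFFERENT
  department: same
  salary: DIFFERENT
Differences:
  age: 45 -> 57
  city: Moscow -> Rome
  salary: 101000 -> 129000

3 field(s) changed

3 changes: age, city, salary


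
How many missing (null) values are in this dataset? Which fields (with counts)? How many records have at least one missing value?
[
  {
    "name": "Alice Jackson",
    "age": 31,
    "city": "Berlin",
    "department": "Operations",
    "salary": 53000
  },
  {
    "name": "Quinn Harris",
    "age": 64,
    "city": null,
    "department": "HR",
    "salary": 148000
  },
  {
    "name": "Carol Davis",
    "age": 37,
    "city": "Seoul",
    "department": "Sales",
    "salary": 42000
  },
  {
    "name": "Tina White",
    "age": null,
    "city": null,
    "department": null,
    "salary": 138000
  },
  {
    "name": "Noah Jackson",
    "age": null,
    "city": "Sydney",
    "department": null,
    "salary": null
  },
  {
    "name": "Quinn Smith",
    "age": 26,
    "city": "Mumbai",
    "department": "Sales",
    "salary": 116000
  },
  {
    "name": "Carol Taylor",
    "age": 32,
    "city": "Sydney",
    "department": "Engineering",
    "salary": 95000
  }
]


Checking for missing (null) values in 7 records:

  Alice Jackson: complete
  Quinn Harris: city
  Carol Davis: complete
  Tina White: age, city, department
  Noah Jackson: age, department, salary
  Quinn Smith: complete
  Carol Taylor: complete

Per field:
  name: 0 missing
  age: 2 missing
  city: 2 missing
  department: 2 missing
  salary: 1 missing

Total missing values: 7
Records with any missing: 3

7 missing values (age: 2, city: 2, department: 2, salary: 1); 3 incomplete records


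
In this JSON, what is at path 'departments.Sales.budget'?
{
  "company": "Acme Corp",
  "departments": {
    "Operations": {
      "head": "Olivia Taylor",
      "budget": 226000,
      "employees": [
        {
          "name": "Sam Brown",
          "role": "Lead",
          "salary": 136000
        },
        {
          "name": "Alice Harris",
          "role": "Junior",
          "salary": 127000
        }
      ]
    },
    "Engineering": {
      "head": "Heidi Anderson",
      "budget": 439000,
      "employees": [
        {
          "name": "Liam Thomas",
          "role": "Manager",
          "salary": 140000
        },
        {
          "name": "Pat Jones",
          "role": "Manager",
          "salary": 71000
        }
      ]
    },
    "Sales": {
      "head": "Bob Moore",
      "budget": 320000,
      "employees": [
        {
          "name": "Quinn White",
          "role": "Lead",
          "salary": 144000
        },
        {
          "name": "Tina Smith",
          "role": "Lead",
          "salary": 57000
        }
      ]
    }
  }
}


Path: departments.Sales.budget

Navigate:
  -> departments
  -> Sales
  -> budget = 320000

320000


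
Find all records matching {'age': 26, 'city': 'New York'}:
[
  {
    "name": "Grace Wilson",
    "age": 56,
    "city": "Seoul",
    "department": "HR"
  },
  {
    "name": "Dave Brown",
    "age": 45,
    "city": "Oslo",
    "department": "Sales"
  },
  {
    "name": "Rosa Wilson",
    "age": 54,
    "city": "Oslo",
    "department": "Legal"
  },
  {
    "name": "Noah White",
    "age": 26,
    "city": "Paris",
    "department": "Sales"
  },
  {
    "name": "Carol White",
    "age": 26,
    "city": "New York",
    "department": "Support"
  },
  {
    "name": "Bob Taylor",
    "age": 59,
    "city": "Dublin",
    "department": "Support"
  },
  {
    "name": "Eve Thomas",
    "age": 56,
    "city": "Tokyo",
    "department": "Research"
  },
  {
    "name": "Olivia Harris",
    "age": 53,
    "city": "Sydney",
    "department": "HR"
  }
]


Search criteria: {'age': 26, 'city': 'New York'}

Checking 8 records:
  Grace Wilson: {age: 56, city: Seoul}
  Dave Brown: {age: 45, city: Oslo}
  Rosa Wilson: {age: 54, city: Oslo}
  Noah White: {age: 26, city: Paris}
  Carol White: {age: 26, city: New York} <-- MATCH
  Bob Taylor: {age: 59, city: Dublin}
  Eve Thomas: {age: 56, city: Tokyo}
  Olivia Harris: {age: 53, city: Sydney}

Matches: ["Carol White"]

["Carol White"]


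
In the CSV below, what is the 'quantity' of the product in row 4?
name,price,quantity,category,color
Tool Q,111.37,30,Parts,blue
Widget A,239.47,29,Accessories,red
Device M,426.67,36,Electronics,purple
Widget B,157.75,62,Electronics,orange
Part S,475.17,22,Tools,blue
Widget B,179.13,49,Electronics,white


Query: Row 4 ('Widget B'), column 'quantity'
Value: 62

62


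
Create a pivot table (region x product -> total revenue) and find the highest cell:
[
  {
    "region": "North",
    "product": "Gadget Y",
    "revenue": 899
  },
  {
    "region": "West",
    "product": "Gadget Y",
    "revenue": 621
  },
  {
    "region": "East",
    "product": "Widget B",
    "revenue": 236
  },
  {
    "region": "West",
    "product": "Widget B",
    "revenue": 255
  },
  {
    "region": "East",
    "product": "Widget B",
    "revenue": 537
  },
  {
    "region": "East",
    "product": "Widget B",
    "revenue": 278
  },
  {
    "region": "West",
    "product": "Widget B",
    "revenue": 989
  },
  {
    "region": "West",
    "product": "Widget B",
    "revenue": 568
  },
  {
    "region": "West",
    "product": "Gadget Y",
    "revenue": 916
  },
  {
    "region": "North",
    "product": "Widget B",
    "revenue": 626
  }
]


Pivot: region (rows) x product (columns) -> total revenue

     Gadget Y      Widget B    
East             0          1051  
North          899           626  
West          1537          1812  

Highest: West / Widget B = $1812

West / Widget B = $1812


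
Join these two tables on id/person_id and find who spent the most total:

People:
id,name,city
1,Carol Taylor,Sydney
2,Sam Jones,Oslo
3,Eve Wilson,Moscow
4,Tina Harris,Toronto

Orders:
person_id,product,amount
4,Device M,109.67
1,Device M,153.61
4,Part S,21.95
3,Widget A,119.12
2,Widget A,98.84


Join on: people.id = orders.person_id

Joined rows:
  Tina Harris (Toronto) bought Device M for $109.67
  Carol Taylor (Sydney) bought Device M for $153.61
  Tina Harris (Toronto) bought Part S for $21.95
  Eve Wilson (Moscow) bought Widget A for $119.12
  Sam Jones (Oslo) bought Widget A for $98.84

Total per person:
  Carol Taylor: $153.61
  Tina Harris: $131.62
  Eve Wilson: $119.12
  Sam Jones: $98.84

Top spender: Carol Taylor ($153.61)

Carol Taylor ($153.61)


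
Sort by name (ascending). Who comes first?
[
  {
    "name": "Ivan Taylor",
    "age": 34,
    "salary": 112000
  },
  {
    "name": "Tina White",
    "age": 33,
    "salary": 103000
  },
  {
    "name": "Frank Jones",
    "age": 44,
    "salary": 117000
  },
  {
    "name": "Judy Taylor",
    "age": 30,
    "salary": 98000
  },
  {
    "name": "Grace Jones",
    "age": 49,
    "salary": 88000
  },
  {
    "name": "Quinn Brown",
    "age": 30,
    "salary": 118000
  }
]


Sort by: name (ascending)

Sorted order:
  1. Frank Jones (name = Frank Jones)
  2. Grace Jones (name = Grace Jones)
  3. Ivan Taylor (name = Ivan Taylor)
  4. Judy Taylor (name = Judy Taylor)
  5. Quinn Brown (name = Quinn Brown)
  6. Tina White (name = Tina White)

First: Frank Jones

Frank Jones


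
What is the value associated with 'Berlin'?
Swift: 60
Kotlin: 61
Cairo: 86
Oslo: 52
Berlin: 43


Looking up key 'Berlin'
Value: 43

43


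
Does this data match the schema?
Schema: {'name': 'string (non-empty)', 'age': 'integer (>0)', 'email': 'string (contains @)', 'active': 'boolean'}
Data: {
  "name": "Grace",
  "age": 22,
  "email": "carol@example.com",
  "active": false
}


Validating each field against schema:
  name: OK (non-empty string)
  age: OK (positive integer)
  email: OK (string with @)
  active: OK (boolean)

Result: VALID

VALID


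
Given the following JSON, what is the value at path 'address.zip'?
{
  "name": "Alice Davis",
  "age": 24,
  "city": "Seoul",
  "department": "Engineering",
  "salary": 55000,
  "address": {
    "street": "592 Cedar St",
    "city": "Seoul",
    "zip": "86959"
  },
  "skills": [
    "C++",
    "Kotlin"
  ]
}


Query: address.zip
Path: address -> zip
Value: 86959

86959


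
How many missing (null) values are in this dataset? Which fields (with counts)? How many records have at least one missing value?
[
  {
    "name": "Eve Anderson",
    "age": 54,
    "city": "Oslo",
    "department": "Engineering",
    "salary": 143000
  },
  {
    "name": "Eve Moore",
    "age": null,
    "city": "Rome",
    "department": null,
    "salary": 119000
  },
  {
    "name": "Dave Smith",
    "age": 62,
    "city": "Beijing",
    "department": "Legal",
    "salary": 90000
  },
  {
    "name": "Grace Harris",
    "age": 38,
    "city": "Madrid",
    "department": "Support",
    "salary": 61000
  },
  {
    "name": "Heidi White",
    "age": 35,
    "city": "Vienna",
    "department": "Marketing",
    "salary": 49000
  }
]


Checking for missing (null) values in 5 records:

  Eve Anderson: complete
  Eve Moore: age, department
  Dave Smith: complete
  Grace Harris: complete
  Heidi White: complete

Per field:
  name: 0 missing
  age: 1 missing
  city: 0 missing
  department: 1 missing
  salary: 0 missing

Total missing values: 2
Records with any missing: 1

2 missing values (age: 1, department: 1); 1 incomplete records


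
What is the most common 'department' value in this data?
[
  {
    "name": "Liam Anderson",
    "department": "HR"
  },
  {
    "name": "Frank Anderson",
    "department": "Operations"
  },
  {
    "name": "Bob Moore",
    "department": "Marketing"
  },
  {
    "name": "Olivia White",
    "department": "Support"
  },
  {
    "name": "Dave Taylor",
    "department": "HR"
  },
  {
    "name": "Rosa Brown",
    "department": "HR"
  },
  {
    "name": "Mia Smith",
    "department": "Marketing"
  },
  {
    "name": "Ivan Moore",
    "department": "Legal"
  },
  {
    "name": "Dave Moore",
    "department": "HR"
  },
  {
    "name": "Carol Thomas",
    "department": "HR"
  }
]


Counting 'department' values across 10 records:

  HR: 5 #####
  Marketing: 2 ##
  Operations: 1 #
  Support: 1 #
  Legal: 1 #

Most common: HR (5 times)

HR (5 times)


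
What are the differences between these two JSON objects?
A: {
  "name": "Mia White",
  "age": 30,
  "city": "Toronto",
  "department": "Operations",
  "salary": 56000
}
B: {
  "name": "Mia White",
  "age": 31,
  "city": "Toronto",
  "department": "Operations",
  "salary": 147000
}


Comparing each field (in key order):
  name: same
  age: DIFFERENT
  city: same
  department: same
  salary: DIFFERENT
Differences:
  age: 30 -> 31
  salary: 56000 -> 147000

2 field(s) changed

2 changes: age, salary


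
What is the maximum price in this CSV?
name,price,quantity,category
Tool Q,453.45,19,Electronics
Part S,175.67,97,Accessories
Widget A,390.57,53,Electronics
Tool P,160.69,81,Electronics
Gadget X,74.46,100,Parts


Computing maximum price:
Values: [453.45, 175.67, 390.57, 160.69, 74.46]
Max = 453.45

453.45


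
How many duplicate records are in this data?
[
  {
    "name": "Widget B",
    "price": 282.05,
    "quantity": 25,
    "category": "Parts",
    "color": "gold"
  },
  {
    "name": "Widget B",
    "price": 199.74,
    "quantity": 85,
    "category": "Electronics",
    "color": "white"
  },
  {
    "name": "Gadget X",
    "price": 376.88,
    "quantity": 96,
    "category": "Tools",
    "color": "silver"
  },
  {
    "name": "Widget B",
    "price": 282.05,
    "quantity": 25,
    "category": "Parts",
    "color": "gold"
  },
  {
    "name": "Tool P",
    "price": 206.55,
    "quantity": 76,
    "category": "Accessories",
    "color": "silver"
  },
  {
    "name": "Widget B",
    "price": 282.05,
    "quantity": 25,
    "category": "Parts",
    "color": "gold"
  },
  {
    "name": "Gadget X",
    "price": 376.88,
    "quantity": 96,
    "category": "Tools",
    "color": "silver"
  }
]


Checking 7 records for duplicates:

  Row 1: Widget B ($282.05, qty 25)
  Row 2: Widget B ($199.74, qty 85)
  Row 3: Gadget X ($376.88, qty 96)
  Row 4: Widget B ($282.05, qty 25) <-- DUPLICATE
  Row 5: Tool P ($206.55, qty 76)
  Row 6: Widget B ($282.05, qty 25) <-- DUPLICATE
  Row 7: Gadget X ($376.88, qty 96) <-- DUPLICATE

Duplicates found: 3
Unique records: 4

3 duplicates, 4 unique


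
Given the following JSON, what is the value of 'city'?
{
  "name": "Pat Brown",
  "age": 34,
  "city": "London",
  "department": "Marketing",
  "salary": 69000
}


Looking up field 'city'
Value: London

London


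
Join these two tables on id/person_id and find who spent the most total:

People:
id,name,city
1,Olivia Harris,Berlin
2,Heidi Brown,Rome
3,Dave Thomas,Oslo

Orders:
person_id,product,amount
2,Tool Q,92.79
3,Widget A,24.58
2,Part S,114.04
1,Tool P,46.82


Join on: people.id = orders.person_id

Joined rows:
  Heidi Brown (Rome) bought Tool Q for $92.79
  Dave Thomas (Oslo) bought Widget A for $24.58
  Heidi Brown (Rome) bought Part S for $114.04
  Olivia Harris (Berlin) bought Tool P for $46.82

Total per person:
  Heidi Brown: $206.83
  Olivia Harris: $46.82
  Dave Thomas: $24.58

Top spender: Heidi Brown ($206.83)

Heidi Brown ($206.83)


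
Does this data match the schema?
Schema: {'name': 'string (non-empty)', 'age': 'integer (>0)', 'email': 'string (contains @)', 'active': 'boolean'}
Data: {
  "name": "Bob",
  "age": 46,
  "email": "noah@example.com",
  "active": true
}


Validating each field against schema:
  name: OK (non-empty string)
  age: OK (positive integer)
  email: OK (string with @)
  active: OK (boolean)

Result: VALID

VALID


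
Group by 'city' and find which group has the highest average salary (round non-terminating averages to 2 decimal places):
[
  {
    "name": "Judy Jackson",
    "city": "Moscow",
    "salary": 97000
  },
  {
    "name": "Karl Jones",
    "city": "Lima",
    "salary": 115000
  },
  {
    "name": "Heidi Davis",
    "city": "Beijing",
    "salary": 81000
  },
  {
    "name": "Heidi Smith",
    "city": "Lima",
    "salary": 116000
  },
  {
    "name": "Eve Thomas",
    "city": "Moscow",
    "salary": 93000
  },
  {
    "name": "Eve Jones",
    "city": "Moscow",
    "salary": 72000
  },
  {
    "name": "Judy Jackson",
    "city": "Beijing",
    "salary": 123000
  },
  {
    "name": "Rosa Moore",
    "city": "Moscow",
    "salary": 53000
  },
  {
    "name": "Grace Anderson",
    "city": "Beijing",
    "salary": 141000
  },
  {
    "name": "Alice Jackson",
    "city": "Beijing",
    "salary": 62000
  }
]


Group by: city

Groups:
  Beijing: 4 people, avg salary = 407000/4 = $101750
  Lima: 2 people, avg salary = 231000/2 = $115500
  Moscow: 4 people, avg salary = 315000/4 = $78750

Highest average salary: Lima ($115500)

Lima ($115500)
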